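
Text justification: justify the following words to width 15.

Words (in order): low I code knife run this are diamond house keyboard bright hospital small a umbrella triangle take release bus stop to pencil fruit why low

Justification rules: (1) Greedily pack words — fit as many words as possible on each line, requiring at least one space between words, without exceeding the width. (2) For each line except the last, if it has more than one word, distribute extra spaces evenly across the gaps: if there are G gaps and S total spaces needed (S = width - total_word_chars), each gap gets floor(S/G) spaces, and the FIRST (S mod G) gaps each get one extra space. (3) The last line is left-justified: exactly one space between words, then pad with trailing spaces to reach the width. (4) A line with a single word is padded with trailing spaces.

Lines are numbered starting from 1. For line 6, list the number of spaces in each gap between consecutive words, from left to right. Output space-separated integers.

Answer: 9

Derivation:
Line 1: ['low', 'I', 'code'] (min_width=10, slack=5)
Line 2: ['knife', 'run', 'this'] (min_width=14, slack=1)
Line 3: ['are', 'diamond'] (min_width=11, slack=4)
Line 4: ['house', 'keyboard'] (min_width=14, slack=1)
Line 5: ['bright', 'hospital'] (min_width=15, slack=0)
Line 6: ['small', 'a'] (min_width=7, slack=8)
Line 7: ['umbrella'] (min_width=8, slack=7)
Line 8: ['triangle', 'take'] (min_width=13, slack=2)
Line 9: ['release', 'bus'] (min_width=11, slack=4)
Line 10: ['stop', 'to', 'pencil'] (min_width=14, slack=1)
Line 11: ['fruit', 'why', 'low'] (min_width=13, slack=2)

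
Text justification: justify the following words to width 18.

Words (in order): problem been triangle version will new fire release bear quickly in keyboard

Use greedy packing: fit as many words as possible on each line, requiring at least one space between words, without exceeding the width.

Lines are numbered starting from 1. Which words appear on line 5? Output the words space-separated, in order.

Answer: quickly in

Derivation:
Line 1: ['problem', 'been'] (min_width=12, slack=6)
Line 2: ['triangle', 'version'] (min_width=16, slack=2)
Line 3: ['will', 'new', 'fire'] (min_width=13, slack=5)
Line 4: ['release', 'bear'] (min_width=12, slack=6)
Line 5: ['quickly', 'in'] (min_width=10, slack=8)
Line 6: ['keyboard'] (min_width=8, slack=10)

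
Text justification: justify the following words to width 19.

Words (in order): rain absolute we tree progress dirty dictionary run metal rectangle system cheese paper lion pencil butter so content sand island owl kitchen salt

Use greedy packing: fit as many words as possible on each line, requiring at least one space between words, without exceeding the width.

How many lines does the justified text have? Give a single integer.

Answer: 9

Derivation:
Line 1: ['rain', 'absolute', 'we'] (min_width=16, slack=3)
Line 2: ['tree', 'progress', 'dirty'] (min_width=19, slack=0)
Line 3: ['dictionary', 'run'] (min_width=14, slack=5)
Line 4: ['metal', 'rectangle'] (min_width=15, slack=4)
Line 5: ['system', 'cheese', 'paper'] (min_width=19, slack=0)
Line 6: ['lion', 'pencil', 'butter'] (min_width=18, slack=1)
Line 7: ['so', 'content', 'sand'] (min_width=15, slack=4)
Line 8: ['island', 'owl', 'kitchen'] (min_width=18, slack=1)
Line 9: ['salt'] (min_width=4, slack=15)
Total lines: 9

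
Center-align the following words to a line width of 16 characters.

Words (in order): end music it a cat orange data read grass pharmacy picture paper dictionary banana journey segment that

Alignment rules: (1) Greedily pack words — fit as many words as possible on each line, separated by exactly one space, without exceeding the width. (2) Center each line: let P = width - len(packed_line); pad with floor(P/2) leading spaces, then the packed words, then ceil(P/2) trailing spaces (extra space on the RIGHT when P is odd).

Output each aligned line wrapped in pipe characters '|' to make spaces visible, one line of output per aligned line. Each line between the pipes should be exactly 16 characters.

Answer: | end music it a |
|cat orange data |
|   read grass   |
|pharmacy picture|
|paper dictionary|
| banana journey |
|  segment that  |

Derivation:
Line 1: ['end', 'music', 'it', 'a'] (min_width=14, slack=2)
Line 2: ['cat', 'orange', 'data'] (min_width=15, slack=1)
Line 3: ['read', 'grass'] (min_width=10, slack=6)
Line 4: ['pharmacy', 'picture'] (min_width=16, slack=0)
Line 5: ['paper', 'dictionary'] (min_width=16, slack=0)
Line 6: ['banana', 'journey'] (min_width=14, slack=2)
Line 7: ['segment', 'that'] (min_width=12, slack=4)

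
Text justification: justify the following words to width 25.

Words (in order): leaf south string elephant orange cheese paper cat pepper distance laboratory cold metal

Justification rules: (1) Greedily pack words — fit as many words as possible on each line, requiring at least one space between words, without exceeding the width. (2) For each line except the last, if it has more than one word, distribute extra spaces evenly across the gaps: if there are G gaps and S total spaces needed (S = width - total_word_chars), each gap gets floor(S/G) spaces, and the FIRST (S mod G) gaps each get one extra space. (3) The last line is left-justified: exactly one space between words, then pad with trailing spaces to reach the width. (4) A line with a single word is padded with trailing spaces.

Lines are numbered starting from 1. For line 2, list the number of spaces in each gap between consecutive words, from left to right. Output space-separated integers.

Answer: 3 2

Derivation:
Line 1: ['leaf', 'south', 'string'] (min_width=17, slack=8)
Line 2: ['elephant', 'orange', 'cheese'] (min_width=22, slack=3)
Line 3: ['paper', 'cat', 'pepper', 'distance'] (min_width=25, slack=0)
Line 4: ['laboratory', 'cold', 'metal'] (min_width=21, slack=4)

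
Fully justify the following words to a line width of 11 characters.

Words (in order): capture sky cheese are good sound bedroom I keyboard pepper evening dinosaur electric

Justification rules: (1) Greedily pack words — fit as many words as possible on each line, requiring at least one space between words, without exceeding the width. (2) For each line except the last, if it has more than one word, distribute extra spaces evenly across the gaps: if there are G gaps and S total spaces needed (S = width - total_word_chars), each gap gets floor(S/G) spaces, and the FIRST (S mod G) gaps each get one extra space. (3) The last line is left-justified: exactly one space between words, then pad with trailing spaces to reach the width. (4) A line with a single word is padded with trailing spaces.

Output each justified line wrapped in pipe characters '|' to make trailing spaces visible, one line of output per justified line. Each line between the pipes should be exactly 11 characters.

Line 1: ['capture', 'sky'] (min_width=11, slack=0)
Line 2: ['cheese', 'are'] (min_width=10, slack=1)
Line 3: ['good', 'sound'] (min_width=10, slack=1)
Line 4: ['bedroom', 'I'] (min_width=9, slack=2)
Line 5: ['keyboard'] (min_width=8, slack=3)
Line 6: ['pepper'] (min_width=6, slack=5)
Line 7: ['evening'] (min_width=7, slack=4)
Line 8: ['dinosaur'] (min_width=8, slack=3)
Line 9: ['electric'] (min_width=8, slack=3)

Answer: |capture sky|
|cheese  are|
|good  sound|
|bedroom   I|
|keyboard   |
|pepper     |
|evening    |
|dinosaur   |
|electric   |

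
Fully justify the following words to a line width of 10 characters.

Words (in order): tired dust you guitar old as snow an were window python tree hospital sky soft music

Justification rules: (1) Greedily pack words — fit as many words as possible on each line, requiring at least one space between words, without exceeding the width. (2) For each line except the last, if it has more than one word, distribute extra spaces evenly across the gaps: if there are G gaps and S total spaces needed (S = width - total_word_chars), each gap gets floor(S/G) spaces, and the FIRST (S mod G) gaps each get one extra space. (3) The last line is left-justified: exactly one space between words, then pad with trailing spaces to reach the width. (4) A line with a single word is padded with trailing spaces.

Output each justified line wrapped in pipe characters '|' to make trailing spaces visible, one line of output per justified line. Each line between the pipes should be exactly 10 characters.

Answer: |tired dust|
|you guitar|
|old     as|
|snow    an|
|were      |
|window    |
|python    |
|tree      |
|hospital  |
|sky   soft|
|music     |

Derivation:
Line 1: ['tired', 'dust'] (min_width=10, slack=0)
Line 2: ['you', 'guitar'] (min_width=10, slack=0)
Line 3: ['old', 'as'] (min_width=6, slack=4)
Line 4: ['snow', 'an'] (min_width=7, slack=3)
Line 5: ['were'] (min_width=4, slack=6)
Line 6: ['window'] (min_width=6, slack=4)
Line 7: ['python'] (min_width=6, slack=4)
Line 8: ['tree'] (min_width=4, slack=6)
Line 9: ['hospital'] (min_width=8, slack=2)
Line 10: ['sky', 'soft'] (min_width=8, slack=2)
Line 11: ['music'] (min_width=5, slack=5)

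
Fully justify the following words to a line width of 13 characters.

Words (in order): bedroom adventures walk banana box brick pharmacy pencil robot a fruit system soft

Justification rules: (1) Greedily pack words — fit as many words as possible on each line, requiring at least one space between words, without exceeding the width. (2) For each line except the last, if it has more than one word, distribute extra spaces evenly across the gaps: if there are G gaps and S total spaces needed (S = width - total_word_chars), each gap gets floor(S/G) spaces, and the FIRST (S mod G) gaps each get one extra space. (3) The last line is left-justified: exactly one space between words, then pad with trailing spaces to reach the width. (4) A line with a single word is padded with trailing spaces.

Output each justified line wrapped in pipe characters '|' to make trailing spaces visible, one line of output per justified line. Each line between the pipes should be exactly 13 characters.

Answer: |bedroom      |
|adventures   |
|walk   banana|
|box     brick|
|pharmacy     |
|pencil  robot|
|a       fruit|
|system soft  |

Derivation:
Line 1: ['bedroom'] (min_width=7, slack=6)
Line 2: ['adventures'] (min_width=10, slack=3)
Line 3: ['walk', 'banana'] (min_width=11, slack=2)
Line 4: ['box', 'brick'] (min_width=9, slack=4)
Line 5: ['pharmacy'] (min_width=8, slack=5)
Line 6: ['pencil', 'robot'] (min_width=12, slack=1)
Line 7: ['a', 'fruit'] (min_width=7, slack=6)
Line 8: ['system', 'soft'] (min_width=11, slack=2)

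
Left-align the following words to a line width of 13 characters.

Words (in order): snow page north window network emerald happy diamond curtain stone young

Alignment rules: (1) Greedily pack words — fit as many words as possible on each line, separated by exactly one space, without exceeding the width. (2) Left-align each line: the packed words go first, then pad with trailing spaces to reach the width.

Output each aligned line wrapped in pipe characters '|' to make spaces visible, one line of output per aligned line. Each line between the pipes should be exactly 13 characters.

Answer: |snow page    |
|north window |
|network      |
|emerald happy|
|diamond      |
|curtain stone|
|young        |

Derivation:
Line 1: ['snow', 'page'] (min_width=9, slack=4)
Line 2: ['north', 'window'] (min_width=12, slack=1)
Line 3: ['network'] (min_width=7, slack=6)
Line 4: ['emerald', 'happy'] (min_width=13, slack=0)
Line 5: ['diamond'] (min_width=7, slack=6)
Line 6: ['curtain', 'stone'] (min_width=13, slack=0)
Line 7: ['young'] (min_width=5, slack=8)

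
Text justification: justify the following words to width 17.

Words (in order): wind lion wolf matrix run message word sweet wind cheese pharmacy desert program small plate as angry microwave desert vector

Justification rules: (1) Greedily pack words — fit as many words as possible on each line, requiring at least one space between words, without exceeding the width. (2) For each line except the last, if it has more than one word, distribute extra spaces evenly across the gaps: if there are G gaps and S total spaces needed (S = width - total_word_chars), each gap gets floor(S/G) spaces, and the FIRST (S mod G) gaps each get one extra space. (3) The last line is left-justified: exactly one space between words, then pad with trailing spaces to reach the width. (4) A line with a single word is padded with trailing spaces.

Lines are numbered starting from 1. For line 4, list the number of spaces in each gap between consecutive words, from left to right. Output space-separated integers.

Answer: 1 1

Derivation:
Line 1: ['wind', 'lion', 'wolf'] (min_width=14, slack=3)
Line 2: ['matrix', 'run'] (min_width=10, slack=7)
Line 3: ['message', 'word'] (min_width=12, slack=5)
Line 4: ['sweet', 'wind', 'cheese'] (min_width=17, slack=0)
Line 5: ['pharmacy', 'desert'] (min_width=15, slack=2)
Line 6: ['program', 'small'] (min_width=13, slack=4)
Line 7: ['plate', 'as', 'angry'] (min_width=14, slack=3)
Line 8: ['microwave', 'desert'] (min_width=16, slack=1)
Line 9: ['vector'] (min_width=6, slack=11)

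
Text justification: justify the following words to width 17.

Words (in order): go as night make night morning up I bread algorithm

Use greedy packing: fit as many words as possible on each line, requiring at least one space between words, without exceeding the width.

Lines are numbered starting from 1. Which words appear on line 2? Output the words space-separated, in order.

Answer: night morning up

Derivation:
Line 1: ['go', 'as', 'night', 'make'] (min_width=16, slack=1)
Line 2: ['night', 'morning', 'up'] (min_width=16, slack=1)
Line 3: ['I', 'bread', 'algorithm'] (min_width=17, slack=0)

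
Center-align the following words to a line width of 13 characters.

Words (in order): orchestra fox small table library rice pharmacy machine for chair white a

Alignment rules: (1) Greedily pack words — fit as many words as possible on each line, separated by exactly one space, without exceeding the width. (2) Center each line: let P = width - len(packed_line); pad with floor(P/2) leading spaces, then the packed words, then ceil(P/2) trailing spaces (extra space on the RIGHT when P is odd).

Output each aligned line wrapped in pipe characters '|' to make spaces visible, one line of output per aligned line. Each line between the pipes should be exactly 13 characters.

Answer: |orchestra fox|
| small table |
|library rice |
|  pharmacy   |
| machine for |
|chair white a|

Derivation:
Line 1: ['orchestra', 'fox'] (min_width=13, slack=0)
Line 2: ['small', 'table'] (min_width=11, slack=2)
Line 3: ['library', 'rice'] (min_width=12, slack=1)
Line 4: ['pharmacy'] (min_width=8, slack=5)
Line 5: ['machine', 'for'] (min_width=11, slack=2)
Line 6: ['chair', 'white', 'a'] (min_width=13, slack=0)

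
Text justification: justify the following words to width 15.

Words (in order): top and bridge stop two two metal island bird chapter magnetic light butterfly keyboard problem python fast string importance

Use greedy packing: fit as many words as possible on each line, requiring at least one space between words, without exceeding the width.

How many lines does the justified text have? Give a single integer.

Answer: 10

Derivation:
Line 1: ['top', 'and', 'bridge'] (min_width=14, slack=1)
Line 2: ['stop', 'two', 'two'] (min_width=12, slack=3)
Line 3: ['metal', 'island'] (min_width=12, slack=3)
Line 4: ['bird', 'chapter'] (min_width=12, slack=3)
Line 5: ['magnetic', 'light'] (min_width=14, slack=1)
Line 6: ['butterfly'] (min_width=9, slack=6)
Line 7: ['keyboard'] (min_width=8, slack=7)
Line 8: ['problem', 'python'] (min_width=14, slack=1)
Line 9: ['fast', 'string'] (min_width=11, slack=4)
Line 10: ['importance'] (min_width=10, slack=5)
Total lines: 10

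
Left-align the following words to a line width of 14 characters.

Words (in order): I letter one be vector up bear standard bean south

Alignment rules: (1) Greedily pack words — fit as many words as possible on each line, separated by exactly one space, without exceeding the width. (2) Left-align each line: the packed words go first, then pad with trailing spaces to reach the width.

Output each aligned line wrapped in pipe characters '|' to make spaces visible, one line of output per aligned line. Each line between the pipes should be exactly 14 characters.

Line 1: ['I', 'letter', 'one'] (min_width=12, slack=2)
Line 2: ['be', 'vector', 'up'] (min_width=12, slack=2)
Line 3: ['bear', 'standard'] (min_width=13, slack=1)
Line 4: ['bean', 'south'] (min_width=10, slack=4)

Answer: |I letter one  |
|be vector up  |
|bear standard |
|bean south    |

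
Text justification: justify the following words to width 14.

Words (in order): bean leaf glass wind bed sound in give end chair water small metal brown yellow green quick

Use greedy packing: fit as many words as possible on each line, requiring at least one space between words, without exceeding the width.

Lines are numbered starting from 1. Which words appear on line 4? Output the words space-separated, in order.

Answer: end chair

Derivation:
Line 1: ['bean', 'leaf'] (min_width=9, slack=5)
Line 2: ['glass', 'wind', 'bed'] (min_width=14, slack=0)
Line 3: ['sound', 'in', 'give'] (min_width=13, slack=1)
Line 4: ['end', 'chair'] (min_width=9, slack=5)
Line 5: ['water', 'small'] (min_width=11, slack=3)
Line 6: ['metal', 'brown'] (min_width=11, slack=3)
Line 7: ['yellow', 'green'] (min_width=12, slack=2)
Line 8: ['quick'] (min_width=5, slack=9)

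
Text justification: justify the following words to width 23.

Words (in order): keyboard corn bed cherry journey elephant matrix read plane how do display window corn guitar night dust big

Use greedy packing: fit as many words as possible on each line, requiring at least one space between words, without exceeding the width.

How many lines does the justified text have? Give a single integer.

Answer: 5

Derivation:
Line 1: ['keyboard', 'corn', 'bed'] (min_width=17, slack=6)
Line 2: ['cherry', 'journey', 'elephant'] (min_width=23, slack=0)
Line 3: ['matrix', 'read', 'plane', 'how'] (min_width=21, slack=2)
Line 4: ['do', 'display', 'window', 'corn'] (min_width=22, slack=1)
Line 5: ['guitar', 'night', 'dust', 'big'] (min_width=21, slack=2)
Total lines: 5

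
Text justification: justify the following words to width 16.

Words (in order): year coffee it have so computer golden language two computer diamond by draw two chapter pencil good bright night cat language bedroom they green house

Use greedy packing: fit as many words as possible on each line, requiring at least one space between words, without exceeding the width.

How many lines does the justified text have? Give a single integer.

Line 1: ['year', 'coffee', 'it'] (min_width=14, slack=2)
Line 2: ['have', 'so', 'computer'] (min_width=16, slack=0)
Line 3: ['golden', 'language'] (min_width=15, slack=1)
Line 4: ['two', 'computer'] (min_width=12, slack=4)
Line 5: ['diamond', 'by', 'draw'] (min_width=15, slack=1)
Line 6: ['two', 'chapter'] (min_width=11, slack=5)
Line 7: ['pencil', 'good'] (min_width=11, slack=5)
Line 8: ['bright', 'night', 'cat'] (min_width=16, slack=0)
Line 9: ['language', 'bedroom'] (min_width=16, slack=0)
Line 10: ['they', 'green', 'house'] (min_width=16, slack=0)
Total lines: 10

Answer: 10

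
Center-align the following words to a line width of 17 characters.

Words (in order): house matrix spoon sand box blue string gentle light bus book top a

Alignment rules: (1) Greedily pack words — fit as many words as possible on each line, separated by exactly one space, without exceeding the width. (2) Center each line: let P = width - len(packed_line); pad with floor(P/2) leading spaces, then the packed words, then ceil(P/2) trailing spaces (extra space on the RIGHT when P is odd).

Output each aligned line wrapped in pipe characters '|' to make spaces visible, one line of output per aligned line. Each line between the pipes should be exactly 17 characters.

Line 1: ['house', 'matrix'] (min_width=12, slack=5)
Line 2: ['spoon', 'sand', 'box'] (min_width=14, slack=3)
Line 3: ['blue', 'string'] (min_width=11, slack=6)
Line 4: ['gentle', 'light', 'bus'] (min_width=16, slack=1)
Line 5: ['book', 'top', 'a'] (min_width=10, slack=7)

Answer: |  house matrix   |
| spoon sand box  |
|   blue string   |
|gentle light bus |
|   book top a    |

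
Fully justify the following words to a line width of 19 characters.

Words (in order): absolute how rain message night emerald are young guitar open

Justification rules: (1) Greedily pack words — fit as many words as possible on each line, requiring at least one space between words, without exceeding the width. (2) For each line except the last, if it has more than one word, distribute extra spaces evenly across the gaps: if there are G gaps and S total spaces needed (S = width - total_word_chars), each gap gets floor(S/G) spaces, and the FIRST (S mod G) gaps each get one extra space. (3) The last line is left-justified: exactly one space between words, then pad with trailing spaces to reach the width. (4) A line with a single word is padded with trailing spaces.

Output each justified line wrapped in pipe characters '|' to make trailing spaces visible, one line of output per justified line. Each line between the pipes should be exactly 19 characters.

Line 1: ['absolute', 'how', 'rain'] (min_width=17, slack=2)
Line 2: ['message', 'night'] (min_width=13, slack=6)
Line 3: ['emerald', 'are', 'young'] (min_width=17, slack=2)
Line 4: ['guitar', 'open'] (min_width=11, slack=8)

Answer: |absolute  how  rain|
|message       night|
|emerald  are  young|
|guitar open        |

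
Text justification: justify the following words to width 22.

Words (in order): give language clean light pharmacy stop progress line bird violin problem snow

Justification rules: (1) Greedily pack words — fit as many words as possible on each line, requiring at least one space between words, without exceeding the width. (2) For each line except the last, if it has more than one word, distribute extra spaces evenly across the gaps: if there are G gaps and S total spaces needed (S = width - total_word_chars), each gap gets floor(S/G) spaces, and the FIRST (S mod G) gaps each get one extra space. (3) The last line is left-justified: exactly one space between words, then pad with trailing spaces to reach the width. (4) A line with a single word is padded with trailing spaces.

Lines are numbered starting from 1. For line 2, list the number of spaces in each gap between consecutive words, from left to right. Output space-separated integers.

Line 1: ['give', 'language', 'clean'] (min_width=19, slack=3)
Line 2: ['light', 'pharmacy', 'stop'] (min_width=19, slack=3)
Line 3: ['progress', 'line', 'bird'] (min_width=18, slack=4)
Line 4: ['violin', 'problem', 'snow'] (min_width=19, slack=3)

Answer: 3 2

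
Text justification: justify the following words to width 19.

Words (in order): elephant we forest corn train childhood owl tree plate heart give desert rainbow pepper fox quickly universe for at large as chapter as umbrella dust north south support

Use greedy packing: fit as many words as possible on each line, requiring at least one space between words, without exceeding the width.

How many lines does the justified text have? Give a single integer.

Answer: 10

Derivation:
Line 1: ['elephant', 'we', 'forest'] (min_width=18, slack=1)
Line 2: ['corn', 'train'] (min_width=10, slack=9)
Line 3: ['childhood', 'owl', 'tree'] (min_width=18, slack=1)
Line 4: ['plate', 'heart', 'give'] (min_width=16, slack=3)
Line 5: ['desert', 'rainbow'] (min_width=14, slack=5)
Line 6: ['pepper', 'fox', 'quickly'] (min_width=18, slack=1)
Line 7: ['universe', 'for', 'at'] (min_width=15, slack=4)
Line 8: ['large', 'as', 'chapter', 'as'] (min_width=19, slack=0)
Line 9: ['umbrella', 'dust', 'north'] (min_width=19, slack=0)
Line 10: ['south', 'support'] (min_width=13, slack=6)
Total lines: 10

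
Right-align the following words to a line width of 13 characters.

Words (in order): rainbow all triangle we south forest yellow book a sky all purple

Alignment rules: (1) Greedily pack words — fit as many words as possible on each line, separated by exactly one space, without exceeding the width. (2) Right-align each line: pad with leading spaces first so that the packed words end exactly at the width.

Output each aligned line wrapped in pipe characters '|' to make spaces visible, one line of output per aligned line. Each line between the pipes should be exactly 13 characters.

Line 1: ['rainbow', 'all'] (min_width=11, slack=2)
Line 2: ['triangle', 'we'] (min_width=11, slack=2)
Line 3: ['south', 'forest'] (min_width=12, slack=1)
Line 4: ['yellow', 'book', 'a'] (min_width=13, slack=0)
Line 5: ['sky', 'all'] (min_width=7, slack=6)
Line 6: ['purple'] (min_width=6, slack=7)

Answer: |  rainbow all|
|  triangle we|
| south forest|
|yellow book a|
|      sky all|
|       purple|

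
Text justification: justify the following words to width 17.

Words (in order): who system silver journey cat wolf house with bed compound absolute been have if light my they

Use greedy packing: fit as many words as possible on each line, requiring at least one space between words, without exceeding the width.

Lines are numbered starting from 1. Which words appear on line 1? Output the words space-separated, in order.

Answer: who system silver

Derivation:
Line 1: ['who', 'system', 'silver'] (min_width=17, slack=0)
Line 2: ['journey', 'cat', 'wolf'] (min_width=16, slack=1)
Line 3: ['house', 'with', 'bed'] (min_width=14, slack=3)
Line 4: ['compound', 'absolute'] (min_width=17, slack=0)
Line 5: ['been', 'have', 'if'] (min_width=12, slack=5)
Line 6: ['light', 'my', 'they'] (min_width=13, slack=4)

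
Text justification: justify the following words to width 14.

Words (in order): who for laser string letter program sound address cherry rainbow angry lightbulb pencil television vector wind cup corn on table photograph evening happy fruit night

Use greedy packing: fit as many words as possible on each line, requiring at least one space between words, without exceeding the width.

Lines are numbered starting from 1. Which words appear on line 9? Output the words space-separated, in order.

Answer: vector wind

Derivation:
Line 1: ['who', 'for', 'laser'] (min_width=13, slack=1)
Line 2: ['string', 'letter'] (min_width=13, slack=1)
Line 3: ['program', 'sound'] (min_width=13, slack=1)
Line 4: ['address', 'cherry'] (min_width=14, slack=0)
Line 5: ['rainbow', 'angry'] (min_width=13, slack=1)
Line 6: ['lightbulb'] (min_width=9, slack=5)
Line 7: ['pencil'] (min_width=6, slack=8)
Line 8: ['television'] (min_width=10, slack=4)
Line 9: ['vector', 'wind'] (min_width=11, slack=3)
Line 10: ['cup', 'corn', 'on'] (min_width=11, slack=3)
Line 11: ['table'] (min_width=5, slack=9)
Line 12: ['photograph'] (min_width=10, slack=4)
Line 13: ['evening', 'happy'] (min_width=13, slack=1)
Line 14: ['fruit', 'night'] (min_width=11, slack=3)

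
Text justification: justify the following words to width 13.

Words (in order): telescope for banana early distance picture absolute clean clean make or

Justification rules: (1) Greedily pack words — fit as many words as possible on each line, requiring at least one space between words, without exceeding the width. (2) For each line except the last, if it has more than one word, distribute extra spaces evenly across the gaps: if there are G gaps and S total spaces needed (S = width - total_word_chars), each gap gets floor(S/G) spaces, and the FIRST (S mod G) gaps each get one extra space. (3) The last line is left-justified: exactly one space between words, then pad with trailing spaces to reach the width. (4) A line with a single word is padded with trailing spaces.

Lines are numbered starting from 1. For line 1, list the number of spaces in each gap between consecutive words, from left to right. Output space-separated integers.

Answer: 1

Derivation:
Line 1: ['telescope', 'for'] (min_width=13, slack=0)
Line 2: ['banana', 'early'] (min_width=12, slack=1)
Line 3: ['distance'] (min_width=8, slack=5)
Line 4: ['picture'] (min_width=7, slack=6)
Line 5: ['absolute'] (min_width=8, slack=5)
Line 6: ['clean', 'clean'] (min_width=11, slack=2)
Line 7: ['make', 'or'] (min_width=7, slack=6)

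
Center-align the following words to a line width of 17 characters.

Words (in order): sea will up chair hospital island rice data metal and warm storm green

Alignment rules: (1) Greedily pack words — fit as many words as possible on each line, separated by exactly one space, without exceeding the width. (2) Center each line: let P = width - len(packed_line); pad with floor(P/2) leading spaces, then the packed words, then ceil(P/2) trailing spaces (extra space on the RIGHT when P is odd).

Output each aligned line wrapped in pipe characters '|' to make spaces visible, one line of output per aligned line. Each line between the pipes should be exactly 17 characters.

Answer: |sea will up chair|
| hospital island |
| rice data metal |
| and warm storm  |
|      green      |

Derivation:
Line 1: ['sea', 'will', 'up', 'chair'] (min_width=17, slack=0)
Line 2: ['hospital', 'island'] (min_width=15, slack=2)
Line 3: ['rice', 'data', 'metal'] (min_width=15, slack=2)
Line 4: ['and', 'warm', 'storm'] (min_width=14, slack=3)
Line 5: ['green'] (min_width=5, slack=12)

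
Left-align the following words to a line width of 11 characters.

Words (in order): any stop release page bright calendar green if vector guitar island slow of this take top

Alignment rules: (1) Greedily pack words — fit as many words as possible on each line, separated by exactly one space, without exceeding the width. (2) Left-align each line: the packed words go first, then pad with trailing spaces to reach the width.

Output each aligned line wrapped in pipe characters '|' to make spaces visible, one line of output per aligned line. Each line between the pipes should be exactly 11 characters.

Answer: |any stop   |
|release    |
|page bright|
|calendar   |
|green if   |
|vector     |
|guitar     |
|island slow|
|of this    |
|take top   |

Derivation:
Line 1: ['any', 'stop'] (min_width=8, slack=3)
Line 2: ['release'] (min_width=7, slack=4)
Line 3: ['page', 'bright'] (min_width=11, slack=0)
Line 4: ['calendar'] (min_width=8, slack=3)
Line 5: ['green', 'if'] (min_width=8, slack=3)
Line 6: ['vector'] (min_width=6, slack=5)
Line 7: ['guitar'] (min_width=6, slack=5)
Line 8: ['island', 'slow'] (min_width=11, slack=0)
Line 9: ['of', 'this'] (min_width=7, slack=4)
Line 10: ['take', 'top'] (min_width=8, slack=3)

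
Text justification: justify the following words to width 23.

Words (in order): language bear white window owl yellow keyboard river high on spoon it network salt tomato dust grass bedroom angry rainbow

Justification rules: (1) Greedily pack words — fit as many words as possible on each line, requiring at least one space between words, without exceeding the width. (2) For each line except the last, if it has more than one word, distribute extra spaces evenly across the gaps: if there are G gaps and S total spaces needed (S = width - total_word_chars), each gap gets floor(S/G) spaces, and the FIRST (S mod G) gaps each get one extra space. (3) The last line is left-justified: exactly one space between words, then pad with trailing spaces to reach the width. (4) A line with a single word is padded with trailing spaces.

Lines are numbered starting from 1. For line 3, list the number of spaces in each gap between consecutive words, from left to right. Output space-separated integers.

Line 1: ['language', 'bear', 'white'] (min_width=19, slack=4)
Line 2: ['window', 'owl', 'yellow'] (min_width=17, slack=6)
Line 3: ['keyboard', 'river', 'high', 'on'] (min_width=22, slack=1)
Line 4: ['spoon', 'it', 'network', 'salt'] (min_width=21, slack=2)
Line 5: ['tomato', 'dust', 'grass'] (min_width=17, slack=6)
Line 6: ['bedroom', 'angry', 'rainbow'] (min_width=21, slack=2)

Answer: 2 1 1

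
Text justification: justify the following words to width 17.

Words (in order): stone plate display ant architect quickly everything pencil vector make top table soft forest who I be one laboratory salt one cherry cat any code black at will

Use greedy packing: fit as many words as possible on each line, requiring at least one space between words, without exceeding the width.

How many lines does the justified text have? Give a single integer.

Answer: 11

Derivation:
Line 1: ['stone', 'plate'] (min_width=11, slack=6)
Line 2: ['display', 'ant'] (min_width=11, slack=6)
Line 3: ['architect', 'quickly'] (min_width=17, slack=0)
Line 4: ['everything', 'pencil'] (min_width=17, slack=0)
Line 5: ['vector', 'make', 'top'] (min_width=15, slack=2)
Line 6: ['table', 'soft', 'forest'] (min_width=17, slack=0)
Line 7: ['who', 'I', 'be', 'one'] (min_width=12, slack=5)
Line 8: ['laboratory', 'salt'] (min_width=15, slack=2)
Line 9: ['one', 'cherry', 'cat'] (min_width=14, slack=3)
Line 10: ['any', 'code', 'black', 'at'] (min_width=17, slack=0)
Line 11: ['will'] (min_width=4, slack=13)
Total lines: 11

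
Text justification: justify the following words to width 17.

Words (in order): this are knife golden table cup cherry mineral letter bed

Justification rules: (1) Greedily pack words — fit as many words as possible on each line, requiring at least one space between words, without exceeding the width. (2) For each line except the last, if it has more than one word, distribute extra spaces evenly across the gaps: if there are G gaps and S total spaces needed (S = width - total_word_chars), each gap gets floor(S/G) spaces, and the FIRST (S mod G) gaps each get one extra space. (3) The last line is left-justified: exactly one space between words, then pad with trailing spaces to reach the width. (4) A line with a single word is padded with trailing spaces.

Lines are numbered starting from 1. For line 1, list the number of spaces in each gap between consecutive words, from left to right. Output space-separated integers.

Answer: 3 2

Derivation:
Line 1: ['this', 'are', 'knife'] (min_width=14, slack=3)
Line 2: ['golden', 'table', 'cup'] (min_width=16, slack=1)
Line 3: ['cherry', 'mineral'] (min_width=14, slack=3)
Line 4: ['letter', 'bed'] (min_width=10, slack=7)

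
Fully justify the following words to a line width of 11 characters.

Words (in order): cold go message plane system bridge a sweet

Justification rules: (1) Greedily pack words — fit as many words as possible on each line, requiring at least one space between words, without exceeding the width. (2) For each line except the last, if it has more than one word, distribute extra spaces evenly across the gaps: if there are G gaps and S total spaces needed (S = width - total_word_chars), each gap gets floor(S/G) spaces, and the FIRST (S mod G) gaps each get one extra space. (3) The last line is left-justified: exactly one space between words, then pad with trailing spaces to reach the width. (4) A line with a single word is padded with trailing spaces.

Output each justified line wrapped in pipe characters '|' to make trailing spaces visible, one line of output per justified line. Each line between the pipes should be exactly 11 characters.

Answer: |cold     go|
|message    |
|plane      |
|system     |
|bridge    a|
|sweet      |

Derivation:
Line 1: ['cold', 'go'] (min_width=7, slack=4)
Line 2: ['message'] (min_width=7, slack=4)
Line 3: ['plane'] (min_width=5, slack=6)
Line 4: ['system'] (min_width=6, slack=5)
Line 5: ['bridge', 'a'] (min_width=8, slack=3)
Line 6: ['sweet'] (min_width=5, slack=6)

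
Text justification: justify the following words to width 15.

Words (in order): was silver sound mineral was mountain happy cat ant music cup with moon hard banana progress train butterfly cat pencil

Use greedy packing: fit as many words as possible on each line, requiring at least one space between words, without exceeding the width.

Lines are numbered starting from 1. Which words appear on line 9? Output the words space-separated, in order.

Line 1: ['was', 'silver'] (min_width=10, slack=5)
Line 2: ['sound', 'mineral'] (min_width=13, slack=2)
Line 3: ['was', 'mountain'] (min_width=12, slack=3)
Line 4: ['happy', 'cat', 'ant'] (min_width=13, slack=2)
Line 5: ['music', 'cup', 'with'] (min_width=14, slack=1)
Line 6: ['moon', 'hard'] (min_width=9, slack=6)
Line 7: ['banana', 'progress'] (min_width=15, slack=0)
Line 8: ['train', 'butterfly'] (min_width=15, slack=0)
Line 9: ['cat', 'pencil'] (min_width=10, slack=5)

Answer: cat pencil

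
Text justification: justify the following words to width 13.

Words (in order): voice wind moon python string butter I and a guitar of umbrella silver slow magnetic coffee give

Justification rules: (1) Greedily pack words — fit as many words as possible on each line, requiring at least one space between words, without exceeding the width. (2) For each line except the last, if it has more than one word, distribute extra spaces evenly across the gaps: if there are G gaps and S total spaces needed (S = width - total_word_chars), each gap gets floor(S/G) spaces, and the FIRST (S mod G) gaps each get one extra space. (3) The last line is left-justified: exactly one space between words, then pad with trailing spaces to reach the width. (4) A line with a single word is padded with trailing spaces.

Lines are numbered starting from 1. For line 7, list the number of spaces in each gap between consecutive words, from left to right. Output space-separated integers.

Line 1: ['voice', 'wind'] (min_width=10, slack=3)
Line 2: ['moon', 'python'] (min_width=11, slack=2)
Line 3: ['string', 'butter'] (min_width=13, slack=0)
Line 4: ['I', 'and', 'a'] (min_width=7, slack=6)
Line 5: ['guitar', 'of'] (min_width=9, slack=4)
Line 6: ['umbrella'] (min_width=8, slack=5)
Line 7: ['silver', 'slow'] (min_width=11, slack=2)
Line 8: ['magnetic'] (min_width=8, slack=5)
Line 9: ['coffee', 'give'] (min_width=11, slack=2)

Answer: 3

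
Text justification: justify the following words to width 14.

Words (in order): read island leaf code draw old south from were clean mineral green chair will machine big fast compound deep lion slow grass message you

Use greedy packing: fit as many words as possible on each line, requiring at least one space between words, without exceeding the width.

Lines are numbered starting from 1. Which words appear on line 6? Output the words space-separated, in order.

Answer: chair will

Derivation:
Line 1: ['read', 'island'] (min_width=11, slack=3)
Line 2: ['leaf', 'code', 'draw'] (min_width=14, slack=0)
Line 3: ['old', 'south', 'from'] (min_width=14, slack=0)
Line 4: ['were', 'clean'] (min_width=10, slack=4)
Line 5: ['mineral', 'green'] (min_width=13, slack=1)
Line 6: ['chair', 'will'] (min_width=10, slack=4)
Line 7: ['machine', 'big'] (min_width=11, slack=3)
Line 8: ['fast', 'compound'] (min_width=13, slack=1)
Line 9: ['deep', 'lion', 'slow'] (min_width=14, slack=0)
Line 10: ['grass', 'message'] (min_width=13, slack=1)
Line 11: ['you'] (min_width=3, slack=11)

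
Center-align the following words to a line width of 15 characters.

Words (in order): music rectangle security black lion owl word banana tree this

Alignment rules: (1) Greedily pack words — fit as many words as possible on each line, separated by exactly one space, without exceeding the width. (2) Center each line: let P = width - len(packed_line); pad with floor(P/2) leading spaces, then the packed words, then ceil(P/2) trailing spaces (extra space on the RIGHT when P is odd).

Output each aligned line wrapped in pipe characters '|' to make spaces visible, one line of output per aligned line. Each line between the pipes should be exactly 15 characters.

Answer: |music rectangle|
|security black |
| lion owl word |
|  banana tree  |
|     this      |

Derivation:
Line 1: ['music', 'rectangle'] (min_width=15, slack=0)
Line 2: ['security', 'black'] (min_width=14, slack=1)
Line 3: ['lion', 'owl', 'word'] (min_width=13, slack=2)
Line 4: ['banana', 'tree'] (min_width=11, slack=4)
Line 5: ['this'] (min_width=4, slack=11)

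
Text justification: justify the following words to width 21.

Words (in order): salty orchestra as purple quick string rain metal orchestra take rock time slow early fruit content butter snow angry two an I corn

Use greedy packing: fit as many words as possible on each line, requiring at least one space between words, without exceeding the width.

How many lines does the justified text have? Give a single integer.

Line 1: ['salty', 'orchestra', 'as'] (min_width=18, slack=3)
Line 2: ['purple', 'quick', 'string'] (min_width=19, slack=2)
Line 3: ['rain', 'metal', 'orchestra'] (min_width=20, slack=1)
Line 4: ['take', 'rock', 'time', 'slow'] (min_width=19, slack=2)
Line 5: ['early', 'fruit', 'content'] (min_width=19, slack=2)
Line 6: ['butter', 'snow', 'angry', 'two'] (min_width=21, slack=0)
Line 7: ['an', 'I', 'corn'] (min_width=9, slack=12)
Total lines: 7

Answer: 7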